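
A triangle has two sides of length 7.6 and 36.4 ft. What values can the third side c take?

By the triangle inequality, c must be less than 7.6 + 36.4 = 44.0 and greater than |7.6 − 36.4| = 28.8.

28.8 < c < 44.0 (ft)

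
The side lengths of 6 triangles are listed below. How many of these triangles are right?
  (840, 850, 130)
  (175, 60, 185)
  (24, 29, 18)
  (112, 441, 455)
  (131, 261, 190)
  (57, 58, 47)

3

(840,850,130): 130²+840² = 722500 = 850² → right
(175,60,185): 60²+175² = 34225 = 185² → right
(24,29,18): 18²+24² = 900 > 841 = 29² → acute
(112,441,455): 112²+441² = 207025 = 455² → right
(131,261,190): 131²+190² = 53261 < 68121 = 261² → obtuse
(57,58,47): 47²+57² = 5458 > 3364 = 58² → acute
3 of the 6 are right.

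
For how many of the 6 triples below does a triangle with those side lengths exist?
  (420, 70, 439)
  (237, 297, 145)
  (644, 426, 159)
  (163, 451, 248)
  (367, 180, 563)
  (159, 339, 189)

3

(70,420,439): 70+420 > 439 → valid
(145,237,297): 145+237 > 297 → valid
(159,426,644): 159+426 ≤ 644 → not valid
(163,248,451): 163+248 ≤ 451 → not valid
(180,367,563): 180+367 ≤ 563 → not valid
(159,189,339): 159+189 > 339 → valid
3 of the 6 triples form a triangle.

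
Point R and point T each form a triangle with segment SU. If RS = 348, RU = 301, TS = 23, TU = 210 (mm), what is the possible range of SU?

From triangle RSU: |348 − 301| < SU < 348 + 301, i.e. 47 < SU < 649.
From triangle TSU: 187 < SU < 233.
Both must hold, so SU lies in the intersection.

187 < SU < 233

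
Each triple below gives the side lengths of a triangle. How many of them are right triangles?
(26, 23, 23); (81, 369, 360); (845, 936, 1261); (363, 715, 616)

3

(26,23,23): 23²+23² = 1058 > 676 = 26² → acute
(81,369,360): 81²+360² = 136161 = 369² → right
(845,936,1261): 845²+936² = 1590121 = 1261² → right
(363,715,616): 363²+616² = 511225 = 715² → right
3 of the 4 are right.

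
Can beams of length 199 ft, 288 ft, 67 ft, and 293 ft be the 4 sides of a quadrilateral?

A quadrilateral exists iff every side is shorter than the sum of the others — equivalently, the longest side is less than the sum of the rest.
Longest side 293 < 554 (sum of the remaining 3), so yes.

Yes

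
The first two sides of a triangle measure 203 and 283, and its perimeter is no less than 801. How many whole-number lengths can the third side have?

171

Triangle inequality: 80 < x < 486. Perimeter ≥ 801 gives x ≥ 801 − 203 − 283 = 315.
So 315 ≤ x < 486; integers 315 through 485: 171 values.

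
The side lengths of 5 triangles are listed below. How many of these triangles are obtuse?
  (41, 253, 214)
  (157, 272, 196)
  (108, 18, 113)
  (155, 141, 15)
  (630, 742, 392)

(41,253,214): 41²+214² = 47477 < 64009 = 253² → obtuse
(157,272,196): 157²+196² = 63065 < 73984 = 272² → obtuse
(108,18,113): 18²+108² = 11988 < 12769 = 113² → obtuse
(155,141,15): 15²+141² = 20106 < 24025 = 155² → obtuse
(630,742,392): 392²+630² = 550564 = 742² → right
4 of the 5 are obtuse.

4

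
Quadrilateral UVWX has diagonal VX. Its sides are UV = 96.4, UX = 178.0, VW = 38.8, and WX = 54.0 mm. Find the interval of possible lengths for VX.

From triangle UVX: |96.4 − 178.0| < VX < 96.4 + 178.0, i.e. 81.6 < VX < 274.4.
From triangle WVX: 15.2 < VX < 92.8.
Both must hold, so VX lies in the intersection.

81.6 < VX < 92.8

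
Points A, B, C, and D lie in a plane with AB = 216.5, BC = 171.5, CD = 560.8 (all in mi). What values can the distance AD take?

172.8 ≤ AD ≤ 948.8 mi

The maximum is all hops collinear in one direction: 216.5 + 171.5 + 560.8 = 948.8.
The longest hop is 560.8; the others sum to 388.0. Folding the others back against it leaves at least 560.8 − 388.0 = 172.8.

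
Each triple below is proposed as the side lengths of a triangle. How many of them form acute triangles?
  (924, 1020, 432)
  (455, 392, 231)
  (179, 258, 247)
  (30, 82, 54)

1

(924,1020,432): 432²+924² = 1040400 = 1020² → right
(455,392,231): 231²+392² = 207025 = 455² → right
(179,258,247): 179²+247² = 93050 > 66564 = 258² → acute
(30,82,54): 30²+54² = 3816 < 6724 = 82² → obtuse
1 of the 4 is acute.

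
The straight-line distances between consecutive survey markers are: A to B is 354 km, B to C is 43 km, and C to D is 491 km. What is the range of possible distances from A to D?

The maximum is all hops collinear in one direction: 354 + 43 + 491 = 888.
The longest hop is 491; the others sum to 397. Folding the others back against it leaves at least 491 − 397 = 94.

94 ≤ AD ≤ 888 km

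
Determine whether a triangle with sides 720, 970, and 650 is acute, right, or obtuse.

Compare the square of the longest side to the sum of squares of the other two: 650² + 720² = 940900 = 970².

right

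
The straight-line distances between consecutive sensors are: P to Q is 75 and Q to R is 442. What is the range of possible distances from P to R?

By the triangle inequality, |75 − 442| ≤ PR ≤ 75 + 442.

367 ≤ PR ≤ 517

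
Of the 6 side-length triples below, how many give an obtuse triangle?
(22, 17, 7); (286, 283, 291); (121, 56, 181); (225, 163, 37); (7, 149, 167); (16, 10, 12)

2

(22,17,7): 7²+17² = 338 < 484 = 22² → obtuse
(286,283,291): 283²+286² = 161885 > 84681 = 291² → acute
(121,56,181): 56+121 ≤ 181, not a triangle
(225,163,37): 37+163 ≤ 225, not a triangle
(7,149,167): 7+149 ≤ 167, not a triangle
(16,10,12): 10²+12² = 244 < 256 = 16² → obtuse
2 of the 6 are obtuse.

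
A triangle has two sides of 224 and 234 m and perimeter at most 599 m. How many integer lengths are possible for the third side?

131

Triangle inequality: 10 < x < 458. Perimeter ≤ 599 gives x ≤ 599 − 224 − 234 = 141.
So 10 < x ≤ 141; integers 11 through 141: 131 values.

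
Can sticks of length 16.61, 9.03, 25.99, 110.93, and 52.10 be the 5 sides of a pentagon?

No

For a pentagon, each side must be shorter than the sum of the others.
Here the longest side is 110.93, but the remaining 4 sides sum to only 103.73.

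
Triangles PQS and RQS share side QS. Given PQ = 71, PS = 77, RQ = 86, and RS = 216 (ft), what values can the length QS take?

From triangle PQS: |71 − 77| < QS < 71 + 77, i.e. 6 < QS < 148.
From triangle RQS: 130 < QS < 302.
Both must hold, so QS lies in the intersection.

130 < QS < 148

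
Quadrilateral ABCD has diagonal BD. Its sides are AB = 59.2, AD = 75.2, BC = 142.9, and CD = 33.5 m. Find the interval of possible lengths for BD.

From triangle ABD: |59.2 − 75.2| < BD < 59.2 + 75.2, i.e. 16.0 < BD < 134.4.
From triangle CBD: 109.4 < BD < 176.4.
Both must hold, so BD lies in the intersection.

109.4 < BD < 134.4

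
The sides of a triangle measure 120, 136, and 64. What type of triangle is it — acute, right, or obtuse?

right

Compare the square of the longest side to the sum of squares of the other two: 64² + 120² = 18496 = 136².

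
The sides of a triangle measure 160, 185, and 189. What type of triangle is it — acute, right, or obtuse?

acute

Compare the square of the longest side to the sum of squares of the other two: 160² + 185² = 59825 > 35721 = 189².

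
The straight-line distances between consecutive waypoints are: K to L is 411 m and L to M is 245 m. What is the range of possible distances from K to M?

166 ≤ KM ≤ 656 m

By the triangle inequality, |411 − 245| ≤ KM ≤ 411 + 245.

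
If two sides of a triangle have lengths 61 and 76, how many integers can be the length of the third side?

121

The third side lies in the open interval (15, 137).
Integers from 16 to 136 inclusive: 136 − 16 + 1 = 121.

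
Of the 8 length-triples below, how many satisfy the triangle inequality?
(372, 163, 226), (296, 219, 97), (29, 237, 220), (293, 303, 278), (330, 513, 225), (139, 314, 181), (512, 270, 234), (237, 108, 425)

6

(163,226,372): 163+226 > 372 → valid
(97,219,296): 97+219 > 296 → valid
(29,220,237): 29+220 > 237 → valid
(278,293,303): 278+293 > 303 → valid
(225,330,513): 225+330 > 513 → valid
(139,181,314): 139+181 > 314 → valid
(234,270,512): 234+270 ≤ 512 → not valid
(108,237,425): 108+237 ≤ 425 → not valid
6 of the 8 triples form a triangle.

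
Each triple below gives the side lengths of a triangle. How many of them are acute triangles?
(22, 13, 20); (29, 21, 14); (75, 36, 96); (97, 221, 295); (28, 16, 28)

2

(22,13,20): 13²+20² = 569 > 484 = 22² → acute
(29,21,14): 14²+21² = 637 < 841 = 29² → obtuse
(75,36,96): 36²+75² = 6921 < 9216 = 96² → obtuse
(97,221,295): 97²+221² = 58250 < 87025 = 295² → obtuse
(28,16,28): 16²+28² = 1040 > 784 = 28² → acute
2 of the 5 are acute.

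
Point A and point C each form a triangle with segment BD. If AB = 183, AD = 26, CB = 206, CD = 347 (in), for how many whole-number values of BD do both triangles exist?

From triangle ABD: 157 < BD < 209.
From triangle CBD: 141 < BD < 553.
Intersection: 157 < BD < 209, so integers 158 through 208: 51 values.

51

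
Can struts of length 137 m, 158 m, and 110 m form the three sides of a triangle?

The longest side is 158, and the other two sum to 247.
Since 247 > 158, the triangle inequality holds.

Yes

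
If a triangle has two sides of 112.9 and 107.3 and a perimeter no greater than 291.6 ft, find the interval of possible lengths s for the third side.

5.6 < s ≤ 71.4

Triangle inequality alone gives 5.6 < s < 220.2.
The perimeter condition gives s ≤ 291.6 − 112.9 − 107.3 = 71.4.
Intersecting the two: 5.6 < s ≤ 71.4.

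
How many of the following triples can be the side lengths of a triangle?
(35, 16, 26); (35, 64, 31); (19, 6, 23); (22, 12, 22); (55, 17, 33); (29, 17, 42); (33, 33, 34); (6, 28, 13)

6

(16,26,35): 16+26 > 35 → valid
(31,35,64): 31+35 > 64 → valid
(6,19,23): 6+19 > 23 → valid
(12,22,22): 12+22 > 22 → valid
(17,33,55): 17+33 ≤ 55 → not valid
(17,29,42): 17+29 > 42 → valid
(33,33,34): 33+33 > 34 → valid
(6,13,28): 6+13 ≤ 28 → not valid
6 of the 8 triples form a triangle.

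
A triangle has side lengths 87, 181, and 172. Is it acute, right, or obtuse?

Compare the square of the longest side to the sum of squares of the other two: 87² + 172² = 37153 > 32761 = 181².

acute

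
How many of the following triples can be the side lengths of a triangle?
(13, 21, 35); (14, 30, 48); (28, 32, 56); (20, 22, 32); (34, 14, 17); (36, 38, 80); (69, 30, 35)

2

(13,21,35): 13+21 ≤ 35 → not valid
(14,30,48): 14+30 ≤ 48 → not valid
(28,32,56): 28+32 > 56 → valid
(20,22,32): 20+22 > 32 → valid
(14,17,34): 14+17 ≤ 34 → not valid
(36,38,80): 36+38 ≤ 80 → not valid
(30,35,69): 30+35 ≤ 69 → not valid
2 of the 7 triples form a triangle.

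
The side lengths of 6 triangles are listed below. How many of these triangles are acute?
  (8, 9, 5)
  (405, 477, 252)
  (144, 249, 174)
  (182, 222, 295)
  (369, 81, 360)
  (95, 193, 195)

2

(8,9,5): 5²+8² = 89 > 81 = 9² → acute
(405,477,252): 252²+405² = 227529 = 477² → right
(144,249,174): 144²+174² = 51012 < 62001 = 249² → obtuse
(182,222,295): 182²+222² = 82408 < 87025 = 295² → obtuse
(369,81,360): 81²+360² = 136161 = 369² → right
(95,193,195): 95²+193² = 46274 > 38025 = 195² → acute
2 of the 6 are acute.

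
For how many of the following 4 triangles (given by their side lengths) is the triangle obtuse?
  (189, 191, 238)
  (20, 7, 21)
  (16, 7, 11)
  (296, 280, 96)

(189,191,238): 189²+191² = 72202 > 56644 = 238² → acute
(20,7,21): 7²+20² = 449 > 441 = 21² → acute
(16,7,11): 7²+11² = 170 < 256 = 16² → obtuse
(296,280,96): 96²+280² = 87616 = 296² → right
1 of the 4 is obtuse.

1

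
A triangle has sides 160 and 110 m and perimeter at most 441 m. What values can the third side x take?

50 < x ≤ 171

Triangle inequality alone gives 50 < x < 270.
The perimeter condition gives x ≤ 441 − 160 − 110 = 171.
Intersecting the two: 50 < x ≤ 171.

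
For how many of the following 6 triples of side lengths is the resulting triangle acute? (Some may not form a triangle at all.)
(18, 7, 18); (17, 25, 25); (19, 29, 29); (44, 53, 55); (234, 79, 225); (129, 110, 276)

5

(18,7,18): 7²+18² = 373 > 324 = 18² → acute
(17,25,25): 17²+25² = 914 > 625 = 25² → acute
(19,29,29): 19²+29² = 1202 > 841 = 29² → acute
(44,53,55): 44²+53² = 4745 > 3025 = 55² → acute
(234,79,225): 79²+225² = 56866 > 54756 = 234² → acute
(129,110,276): 110+129 ≤ 276, not a triangle
5 of the 6 are acute.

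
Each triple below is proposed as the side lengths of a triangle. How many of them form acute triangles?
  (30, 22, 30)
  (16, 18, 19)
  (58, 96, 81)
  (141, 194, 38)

(30,22,30): 22²+30² = 1384 > 900 = 30² → acute
(16,18,19): 16²+18² = 580 > 361 = 19² → acute
(58,96,81): 58²+81² = 9925 > 9216 = 96² → acute
(141,194,38): 38+141 ≤ 194, not a triangle
3 of the 4 are acute.

3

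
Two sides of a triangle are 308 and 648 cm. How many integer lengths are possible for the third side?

615

The third side lies in the open interval (340, 956).
Integers from 341 to 955 inclusive: 955 − 341 + 1 = 615.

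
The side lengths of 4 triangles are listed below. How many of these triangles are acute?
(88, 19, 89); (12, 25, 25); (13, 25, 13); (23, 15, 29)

2

(88,19,89): 19²+88² = 8105 > 7921 = 89² → acute
(12,25,25): 12²+25² = 769 > 625 = 25² → acute
(13,25,13): 13²+13² = 338 < 625 = 25² → obtuse
(23,15,29): 15²+23² = 754 < 841 = 29² → obtuse
2 of the 4 are acute.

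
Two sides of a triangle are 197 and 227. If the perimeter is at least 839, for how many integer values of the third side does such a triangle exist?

Triangle inequality: 30 < x < 424. Perimeter ≥ 839 gives x ≥ 839 − 197 − 227 = 415.
So 415 ≤ x < 424; integers 415 through 423: 9 values.

9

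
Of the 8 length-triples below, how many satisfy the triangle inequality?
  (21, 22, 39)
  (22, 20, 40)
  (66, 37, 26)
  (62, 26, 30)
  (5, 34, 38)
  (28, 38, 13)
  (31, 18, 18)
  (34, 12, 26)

6

(21,22,39): 21+22 > 39 → valid
(20,22,40): 20+22 > 40 → valid
(26,37,66): 26+37 ≤ 66 → not valid
(26,30,62): 26+30 ≤ 62 → not valid
(5,34,38): 5+34 > 38 → valid
(13,28,38): 13+28 > 38 → valid
(18,18,31): 18+18 > 31 → valid
(12,26,34): 12+26 > 34 → valid
6 of the 8 triples form a triangle.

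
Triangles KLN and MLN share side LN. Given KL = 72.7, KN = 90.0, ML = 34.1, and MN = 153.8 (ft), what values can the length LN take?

119.7 < LN < 162.7

From triangle KLN: |72.7 − 90.0| < LN < 72.7 + 90.0, i.e. 17.3 < LN < 162.7.
From triangle MLN: 119.7 < LN < 187.9.
Both must hold, so LN lies in the intersection.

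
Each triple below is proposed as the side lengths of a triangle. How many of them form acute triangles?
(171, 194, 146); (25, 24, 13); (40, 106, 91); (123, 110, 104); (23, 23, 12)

4

(171,194,146): 146²+171² = 50557 > 37636 = 194² → acute
(25,24,13): 13²+24² = 745 > 625 = 25² → acute
(40,106,91): 40²+91² = 9881 < 11236 = 106² → obtuse
(123,110,104): 104²+110² = 22916 > 15129 = 123² → acute
(23,23,12): 12²+23² = 673 > 529 = 23² → acute
4 of the 5 are acute.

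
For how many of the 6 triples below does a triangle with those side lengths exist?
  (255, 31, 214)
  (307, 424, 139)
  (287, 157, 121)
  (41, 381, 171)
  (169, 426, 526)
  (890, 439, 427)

2

(31,214,255): 31+214 ≤ 255 → not valid
(139,307,424): 139+307 > 424 → valid
(121,157,287): 121+157 ≤ 287 → not valid
(41,171,381): 41+171 ≤ 381 → not valid
(169,426,526): 169+426 > 526 → valid
(427,439,890): 427+439 ≤ 890 → not valid
2 of the 6 triples form a triangle.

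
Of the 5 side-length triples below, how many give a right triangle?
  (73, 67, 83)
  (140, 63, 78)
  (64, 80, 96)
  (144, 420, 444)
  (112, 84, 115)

(73,67,83): 67²+73² = 9818 > 6889 = 83² → acute
(140,63,78): 63²+78² = 10053 < 19600 = 140² → obtuse
(64,80,96): 64²+80² = 10496 > 9216 = 96² → acute
(144,420,444): 144²+420² = 197136 = 444² → right
(112,84,115): 84²+112² = 19600 > 13225 = 115² → acute
1 of the 5 is right.

1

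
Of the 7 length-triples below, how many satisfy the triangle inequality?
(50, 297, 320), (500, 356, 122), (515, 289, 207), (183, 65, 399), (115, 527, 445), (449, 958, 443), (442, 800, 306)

2

(50,297,320): 50+297 > 320 → valid
(122,356,500): 122+356 ≤ 500 → not valid
(207,289,515): 207+289 ≤ 515 → not valid
(65,183,399): 65+183 ≤ 399 → not valid
(115,445,527): 115+445 > 527 → valid
(443,449,958): 443+449 ≤ 958 → not valid
(306,442,800): 306+442 ≤ 800 → not valid
2 of the 7 triples form a triangle.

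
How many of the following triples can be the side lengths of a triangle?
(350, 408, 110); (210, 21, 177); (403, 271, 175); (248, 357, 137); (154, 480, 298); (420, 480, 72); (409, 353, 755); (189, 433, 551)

6

(110,350,408): 110+350 > 408 → valid
(21,177,210): 21+177 ≤ 210 → not valid
(175,271,403): 175+271 > 403 → valid
(137,248,357): 137+248 > 357 → valid
(154,298,480): 154+298 ≤ 480 → not valid
(72,420,480): 72+420 > 480 → valid
(353,409,755): 353+409 > 755 → valid
(189,433,551): 189+433 > 551 → valid
6 of the 8 triples form a triangle.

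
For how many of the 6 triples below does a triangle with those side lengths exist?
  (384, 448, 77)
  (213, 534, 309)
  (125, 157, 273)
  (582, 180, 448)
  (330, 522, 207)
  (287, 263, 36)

(77,384,448): 77+384 > 448 → valid
(213,309,534): 213+309 ≤ 534 → not valid
(125,157,273): 125+157 > 273 → valid
(180,448,582): 180+448 > 582 → valid
(207,330,522): 207+330 > 522 → valid
(36,263,287): 36+263 > 287 → valid
5 of the 6 triples form a triangle.

5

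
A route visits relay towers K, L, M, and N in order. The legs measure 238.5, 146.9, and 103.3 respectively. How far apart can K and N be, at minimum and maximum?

The maximum is all hops collinear in one direction: 238.5 + 146.9 + 103.3 = 488.7.
The longest hop is 238.5; the others sum to 250.2. Since 238.5 ≤ 250.2, the path can fold back on itself completely, so the minimum distance is 0.

0 ≤ KN ≤ 488.7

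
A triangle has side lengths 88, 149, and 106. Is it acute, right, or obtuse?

Compare the square of the longest side to the sum of squares of the other two: 88² + 106² = 18980 < 22201 = 149².

obtuse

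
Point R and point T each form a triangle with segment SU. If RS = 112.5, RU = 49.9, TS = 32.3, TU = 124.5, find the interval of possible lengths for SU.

From triangle RSU: |112.5 − 49.9| < SU < 112.5 + 49.9, i.e. 62.6 < SU < 162.4.
From triangle TSU: 92.2 < SU < 156.8.
Both must hold, so SU lies in the intersection.

92.2 < SU < 156.8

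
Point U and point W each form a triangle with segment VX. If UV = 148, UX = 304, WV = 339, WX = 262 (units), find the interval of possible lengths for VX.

From triangle UVX: |148 − 304| < VX < 148 + 304, i.e. 156 < VX < 452.
From triangle WVX: 77 < VX < 601.
Both must hold, so VX lies in the intersection.

156 < VX < 452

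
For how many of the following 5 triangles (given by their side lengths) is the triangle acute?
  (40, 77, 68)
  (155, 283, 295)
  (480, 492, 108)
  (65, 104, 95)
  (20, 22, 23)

(40,77,68): 40²+68² = 6224 > 5929 = 77² → acute
(155,283,295): 155²+283² = 104114 > 87025 = 295² → acute
(480,492,108): 108²+480² = 242064 = 492² → right
(65,104,95): 65²+95² = 13250 > 10816 = 104² → acute
(20,22,23): 20²+22² = 884 > 529 = 23² → acute
4 of the 5 are acute.

4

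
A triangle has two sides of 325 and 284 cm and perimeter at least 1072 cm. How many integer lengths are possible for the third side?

146

Triangle inequality: 41 < x < 609. Perimeter ≥ 1072 gives x ≥ 1072 − 325 − 284 = 463.
So 463 ≤ x < 609; integers 463 through 608: 146 values.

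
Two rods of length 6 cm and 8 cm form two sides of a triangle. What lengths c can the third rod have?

By the triangle inequality, c must be less than 6 + 8 = 14 and greater than |6 − 8| = 2.

2 < c < 14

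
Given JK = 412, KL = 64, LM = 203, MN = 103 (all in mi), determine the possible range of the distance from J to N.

42 ≤ JN ≤ 782 mi

The maximum is all hops collinear in one direction: 412 + 64 + 203 + 103 = 782.
The longest hop is 412; the others sum to 370. Folding the others back against it leaves at least 412 − 370 = 42.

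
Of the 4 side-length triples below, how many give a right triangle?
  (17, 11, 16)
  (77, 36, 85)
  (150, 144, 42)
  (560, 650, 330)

(17,11,16): 11²+16² = 377 > 289 = 17² → acute
(77,36,85): 36²+77² = 7225 = 85² → right
(150,144,42): 42²+144² = 22500 = 150² → right
(560,650,330): 330²+560² = 422500 = 650² → right
3 of the 4 are right.

3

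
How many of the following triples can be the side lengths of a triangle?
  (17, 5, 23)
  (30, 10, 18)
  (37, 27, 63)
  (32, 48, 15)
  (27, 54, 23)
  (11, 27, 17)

2

(5,17,23): 5+17 ≤ 23 → not valid
(10,18,30): 10+18 ≤ 30 → not valid
(27,37,63): 27+37 > 63 → valid
(15,32,48): 15+32 ≤ 48 → not valid
(23,27,54): 23+27 ≤ 54 → not valid
(11,17,27): 11+17 > 27 → valid
2 of the 6 triples form a triangle.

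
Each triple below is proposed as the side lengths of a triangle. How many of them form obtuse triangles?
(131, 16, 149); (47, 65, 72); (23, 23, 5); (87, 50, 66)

(131,16,149): 16+131 ≤ 149, not a triangle
(47,65,72): 47²+65² = 6434 > 5184 = 72² → acute
(23,23,5): 5²+23² = 554 > 529 = 23² → acute
(87,50,66): 50²+66² = 6856 < 7569 = 87² → obtuse
1 of the 4 is obtuse.

1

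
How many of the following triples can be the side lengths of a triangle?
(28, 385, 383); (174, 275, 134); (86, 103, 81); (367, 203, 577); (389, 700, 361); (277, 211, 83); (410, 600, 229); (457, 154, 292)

6

(28,383,385): 28+383 > 385 → valid
(134,174,275): 134+174 > 275 → valid
(81,86,103): 81+86 > 103 → valid
(203,367,577): 203+367 ≤ 577 → not valid
(361,389,700): 361+389 > 700 → valid
(83,211,277): 83+211 > 277 → valid
(229,410,600): 229+410 > 600 → valid
(154,292,457): 154+292 ≤ 457 → not valid
6 of the 8 triples form a triangle.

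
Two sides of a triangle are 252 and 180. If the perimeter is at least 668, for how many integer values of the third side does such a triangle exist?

196

Triangle inequality: 72 < x < 432. Perimeter ≥ 668 gives x ≥ 668 − 252 − 180 = 236.
So 236 ≤ x < 432; integers 236 through 431: 196 values.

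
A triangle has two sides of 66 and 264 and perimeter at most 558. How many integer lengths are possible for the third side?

30

Triangle inequality: 198 < x < 330. Perimeter ≤ 558 gives x ≤ 558 − 66 − 264 = 228.
So 198 < x ≤ 228; integers 199 through 228: 30 values.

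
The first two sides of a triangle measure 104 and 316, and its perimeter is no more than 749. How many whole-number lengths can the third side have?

Triangle inequality: 212 < x < 420. Perimeter ≤ 749 gives x ≤ 749 − 104 − 316 = 329.
So 212 < x ≤ 329; integers 213 through 329: 117 values.

117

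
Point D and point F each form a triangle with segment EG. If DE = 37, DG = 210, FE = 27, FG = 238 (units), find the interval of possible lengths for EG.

From triangle DEG: |37 − 210| < EG < 37 + 210, i.e. 173 < EG < 247.
From triangle FEG: 211 < EG < 265.
Both must hold, so EG lies in the intersection.

211 < EG < 247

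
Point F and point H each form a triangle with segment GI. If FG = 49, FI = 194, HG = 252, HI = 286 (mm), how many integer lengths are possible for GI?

97

From triangle FGI: 145 < GI < 243.
From triangle HGI: 34 < GI < 538.
Intersection: 145 < GI < 243, so integers 146 through 242: 97 values.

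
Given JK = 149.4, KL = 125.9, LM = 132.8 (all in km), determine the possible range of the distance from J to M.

The maximum is all hops collinear in one direction: 149.4 + 125.9 + 132.8 = 408.1.
The longest hop is 149.4; the others sum to 258.7. Since 149.4 ≤ 258.7, the path can fold back on itself completely, so the minimum distance is 0.

0 ≤ JM ≤ 408.1 km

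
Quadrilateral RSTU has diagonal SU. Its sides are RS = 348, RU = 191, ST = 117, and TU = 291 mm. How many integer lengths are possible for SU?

233

From triangle RSU: 157 < SU < 539.
From triangle TSU: 174 < SU < 408.
Intersection: 174 < SU < 408, so integers 175 through 407: 233 values.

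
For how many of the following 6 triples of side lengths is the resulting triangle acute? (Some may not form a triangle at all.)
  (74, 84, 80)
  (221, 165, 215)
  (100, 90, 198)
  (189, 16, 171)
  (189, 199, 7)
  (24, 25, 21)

(74,84,80): 74²+80² = 11876 > 7056 = 84² → acute
(221,165,215): 165²+215² = 73450 > 48841 = 221² → acute
(100,90,198): 90+100 ≤ 198, not a triangle
(189,16,171): 16+171 ≤ 189, not a triangle
(189,199,7): 7+189 ≤ 199, not a triangle
(24,25,21): 21²+24² = 1017 > 625 = 25² → acute
3 of the 6 are acute.

3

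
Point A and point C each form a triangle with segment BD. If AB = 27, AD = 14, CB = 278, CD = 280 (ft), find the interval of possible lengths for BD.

13 < BD < 41

From triangle ABD: |27 − 14| < BD < 27 + 14, i.e. 13 < BD < 41.
From triangle CBD: 2 < BD < 558.
Both must hold, so BD lies in the intersection.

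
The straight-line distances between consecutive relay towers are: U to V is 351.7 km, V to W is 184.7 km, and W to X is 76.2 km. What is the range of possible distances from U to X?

90.8 ≤ UX ≤ 612.6 km

The maximum is all hops collinear in one direction: 351.7 + 184.7 + 76.2 = 612.6.
The longest hop is 351.7; the others sum to 260.9. Folding the others back against it leaves at least 351.7 − 260.9 = 90.8.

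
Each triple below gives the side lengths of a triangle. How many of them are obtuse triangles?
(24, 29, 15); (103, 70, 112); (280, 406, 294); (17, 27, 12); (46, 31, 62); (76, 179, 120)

4

(24,29,15): 15²+24² = 801 < 841 = 29² → obtuse
(103,70,112): 70²+103² = 15509 > 12544 = 112² → acute
(280,406,294): 280²+294² = 164836 = 406² → right
(17,27,12): 12²+17² = 433 < 729 = 27² → obtuse
(46,31,62): 31²+46² = 3077 < 3844 = 62² → obtuse
(76,179,120): 76²+120² = 20176 < 32041 = 179² → obtuse
4 of the 6 are obtuse.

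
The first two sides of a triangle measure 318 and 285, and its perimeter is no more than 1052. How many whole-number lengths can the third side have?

416

Triangle inequality: 33 < x < 603. Perimeter ≤ 1052 gives x ≤ 1052 − 318 − 285 = 449.
So 33 < x ≤ 449; integers 34 through 449: 416 values.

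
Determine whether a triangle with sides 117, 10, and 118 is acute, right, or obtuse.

obtuse

Compare the square of the longest side to the sum of squares of the other two: 10² + 117² = 13789 < 13924 = 118².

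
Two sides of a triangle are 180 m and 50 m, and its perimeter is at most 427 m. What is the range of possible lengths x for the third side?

130 < x ≤ 197

Triangle inequality alone gives 130 < x < 230.
The perimeter condition gives x ≤ 427 − 180 − 50 = 197.
Intersecting the two: 130 < x ≤ 197.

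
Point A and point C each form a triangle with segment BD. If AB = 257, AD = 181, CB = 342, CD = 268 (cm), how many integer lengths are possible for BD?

From triangle ABD: 76 < BD < 438.
From triangle CBD: 74 < BD < 610.
Intersection: 76 < BD < 438, so integers 77 through 437: 361 values.

361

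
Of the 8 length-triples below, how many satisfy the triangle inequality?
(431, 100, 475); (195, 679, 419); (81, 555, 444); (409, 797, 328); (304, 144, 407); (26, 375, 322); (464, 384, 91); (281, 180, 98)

3

(100,431,475): 100+431 > 475 → valid
(195,419,679): 195+419 ≤ 679 → not valid
(81,444,555): 81+444 ≤ 555 → not valid
(328,409,797): 328+409 ≤ 797 → not valid
(144,304,407): 144+304 > 407 → valid
(26,322,375): 26+322 ≤ 375 → not valid
(91,384,464): 91+384 > 464 → valid
(98,180,281): 98+180 ≤ 281 → not valid
3 of the 8 triples form a triangle.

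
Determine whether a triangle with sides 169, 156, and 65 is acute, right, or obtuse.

Compare the square of the longest side to the sum of squares of the other two: 65² + 156² = 28561 = 169².

right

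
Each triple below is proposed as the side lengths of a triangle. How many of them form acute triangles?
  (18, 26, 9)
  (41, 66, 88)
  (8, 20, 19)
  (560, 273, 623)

1

(18,26,9): 9²+18² = 405 < 676 = 26² → obtuse
(41,66,88): 41²+66² = 6037 < 7744 = 88² → obtuse
(8,20,19): 8²+19² = 425 > 400 = 20² → acute
(560,273,623): 273²+560² = 388129 = 623² → right
1 of the 4 is acute.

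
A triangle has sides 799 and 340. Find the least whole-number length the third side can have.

460

The third side must be strictly greater than |799 − 340| = 459.
The smallest integer above 459 is 460.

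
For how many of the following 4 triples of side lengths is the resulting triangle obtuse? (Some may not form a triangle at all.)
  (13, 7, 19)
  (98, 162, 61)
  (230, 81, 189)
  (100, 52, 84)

3

(13,7,19): 7²+13² = 218 < 361 = 19² → obtuse
(98,162,61): 61+98 ≤ 162, not a triangle
(230,81,189): 81²+189² = 42282 < 52900 = 230² → obtuse
(100,52,84): 52²+84² = 9760 < 10000 = 100² → obtuse
3 of the 4 are obtuse.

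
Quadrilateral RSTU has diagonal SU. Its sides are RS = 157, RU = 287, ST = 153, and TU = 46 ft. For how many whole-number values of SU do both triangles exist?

68

From triangle RSU: 130 < SU < 444.
From triangle TSU: 107 < SU < 199.
Intersection: 130 < SU < 199, so integers 131 through 198: 68 values.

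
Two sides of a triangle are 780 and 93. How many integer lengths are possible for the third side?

The third side lies in the open interval (687, 873).
Integers from 688 to 872 inclusive: 872 − 688 + 1 = 185.

185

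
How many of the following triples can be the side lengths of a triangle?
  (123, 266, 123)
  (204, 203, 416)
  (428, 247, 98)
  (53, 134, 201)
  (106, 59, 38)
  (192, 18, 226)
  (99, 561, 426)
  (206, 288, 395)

1

(123,123,266): 123+123 ≤ 266 → not valid
(203,204,416): 203+204 ≤ 416 → not valid
(98,247,428): 98+247 ≤ 428 → not valid
(53,134,201): 53+134 ≤ 201 → not valid
(38,59,106): 38+59 ≤ 106 → not valid
(18,192,226): 18+192 ≤ 226 → not valid
(99,426,561): 99+426 ≤ 561 → not valid
(206,288,395): 206+288 > 395 → valid
1 of the 8 triples forms a triangle.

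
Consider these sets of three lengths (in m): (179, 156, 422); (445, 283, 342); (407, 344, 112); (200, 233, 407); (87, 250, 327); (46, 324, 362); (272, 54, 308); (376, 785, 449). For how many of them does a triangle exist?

(156,179,422): 156+179 ≤ 422 → not valid
(283,342,445): 283+342 > 445 → valid
(112,344,407): 112+344 > 407 → valid
(200,233,407): 200+233 > 407 → valid
(87,250,327): 87+250 > 327 → valid
(46,324,362): 46+324 > 362 → valid
(54,272,308): 54+272 > 308 → valid
(376,449,785): 376+449 > 785 → valid
7 of the 8 triples form a triangle.

7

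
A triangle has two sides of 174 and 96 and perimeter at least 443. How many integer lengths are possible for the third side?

97

Triangle inequality: 78 < x < 270. Perimeter ≥ 443 gives x ≥ 443 − 174 − 96 = 173.
So 173 ≤ x < 270; integers 173 through 269: 97 values.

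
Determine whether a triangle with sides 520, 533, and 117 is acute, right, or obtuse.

right

Compare the square of the longest side to the sum of squares of the other two: 117² + 520² = 284089 = 533².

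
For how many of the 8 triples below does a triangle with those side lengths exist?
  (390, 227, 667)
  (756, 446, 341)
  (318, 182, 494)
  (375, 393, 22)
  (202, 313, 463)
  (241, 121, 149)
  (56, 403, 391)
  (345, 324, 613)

(227,390,667): 227+390 ≤ 667 → not valid
(341,446,756): 341+446 > 756 → valid
(182,318,494): 182+318 > 494 → valid
(22,375,393): 22+375 > 393 → valid
(202,313,463): 202+313 > 463 → valid
(121,149,241): 121+149 > 241 → valid
(56,391,403): 56+391 > 403 → valid
(324,345,613): 324+345 > 613 → valid
7 of the 8 triples form a triangle.

7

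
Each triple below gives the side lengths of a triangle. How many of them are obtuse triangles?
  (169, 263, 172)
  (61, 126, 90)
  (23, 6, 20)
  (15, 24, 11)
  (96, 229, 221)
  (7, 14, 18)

5

(169,263,172): 169²+172² = 58145 < 69169 = 263² → obtuse
(61,126,90): 61²+90² = 11821 < 15876 = 126² → obtuse
(23,6,20): 6²+20² = 436 < 529 = 23² → obtuse
(15,24,11): 11²+15² = 346 < 576 = 24² → obtuse
(96,229,221): 96²+221² = 58057 > 52441 = 229² → acute
(7,14,18): 7²+14² = 245 < 324 = 18² → obtuse
5 of the 6 are obtuse.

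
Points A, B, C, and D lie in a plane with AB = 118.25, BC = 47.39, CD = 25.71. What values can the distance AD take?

45.15 ≤ AD ≤ 191.35

The maximum is all hops collinear in one direction: 118.25 + 47.39 + 25.71 = 191.35.
The longest hop is 118.25; the others sum to 73.10. Folding the others back against it leaves at least 118.25 − 73.10 = 45.15.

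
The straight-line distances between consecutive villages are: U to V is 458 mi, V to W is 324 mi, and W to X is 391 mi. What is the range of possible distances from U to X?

0 ≤ UX ≤ 1173 mi

The maximum is all hops collinear in one direction: 458 + 324 + 391 = 1173.
The longest hop is 458; the others sum to 715. Since 458 ≤ 715, the path can fold back on itself completely, so the minimum distance is 0.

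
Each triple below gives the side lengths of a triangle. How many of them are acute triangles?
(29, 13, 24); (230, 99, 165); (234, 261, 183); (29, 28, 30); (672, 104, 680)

(29,13,24): 13²+24² = 745 < 841 = 29² → obtuse
(230,99,165): 99²+165² = 37026 < 52900 = 230² → obtuse
(234,261,183): 183²+234² = 88245 > 68121 = 261² → acute
(29,28,30): 28²+29² = 1625 > 900 = 30² → acute
(672,104,680): 104²+672² = 462400 = 680² → right
2 of the 5 are acute.

2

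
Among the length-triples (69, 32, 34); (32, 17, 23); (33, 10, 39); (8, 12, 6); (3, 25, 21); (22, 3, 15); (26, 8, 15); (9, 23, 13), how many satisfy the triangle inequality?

(32,34,69): 32+34 ≤ 69 → not valid
(17,23,32): 17+23 > 32 → valid
(10,33,39): 10+33 > 39 → valid
(6,8,12): 6+8 > 12 → valid
(3,21,25): 3+21 ≤ 25 → not valid
(3,15,22): 3+15 ≤ 22 → not valid
(8,15,26): 8+15 ≤ 26 → not valid
(9,13,23): 9+13 ≤ 23 → not valid
3 of the 8 triples form a triangle.

3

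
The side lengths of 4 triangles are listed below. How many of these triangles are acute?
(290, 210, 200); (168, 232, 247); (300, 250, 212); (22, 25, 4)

2

(290,210,200): 200²+210² = 84100 = 290² → right
(168,232,247): 168²+232² = 82048 > 61009 = 247² → acute
(300,250,212): 212²+250² = 107444 > 90000 = 300² → acute
(22,25,4): 4²+22² = 500 < 625 = 25² → obtuse
2 of the 4 are acute.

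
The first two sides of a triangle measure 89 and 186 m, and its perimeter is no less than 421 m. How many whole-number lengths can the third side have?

129

Triangle inequality: 97 < x < 275. Perimeter ≥ 421 gives x ≥ 421 − 89 − 186 = 146.
So 146 ≤ x < 275; integers 146 through 274: 129 values.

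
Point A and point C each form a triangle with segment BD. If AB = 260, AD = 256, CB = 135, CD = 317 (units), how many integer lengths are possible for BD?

269

From triangle ABD: 4 < BD < 516.
From triangle CBD: 182 < BD < 452.
Intersection: 182 < BD < 452, so integers 183 through 451: 269 values.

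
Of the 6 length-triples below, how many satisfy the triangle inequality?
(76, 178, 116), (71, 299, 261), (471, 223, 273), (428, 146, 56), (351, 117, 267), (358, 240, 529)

(76,116,178): 76+116 > 178 → valid
(71,261,299): 71+261 > 299 → valid
(223,273,471): 223+273 > 471 → valid
(56,146,428): 56+146 ≤ 428 → not valid
(117,267,351): 117+267 > 351 → valid
(240,358,529): 240+358 > 529 → valid
5 of the 6 triples form a triangle.

5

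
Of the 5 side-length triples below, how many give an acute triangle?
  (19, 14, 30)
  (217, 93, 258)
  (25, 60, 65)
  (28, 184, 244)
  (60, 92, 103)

1

(19,14,30): 14²+19² = 557 < 900 = 30² → obtuse
(217,93,258): 93²+217² = 55738 < 66564 = 258² → obtuse
(25,60,65): 25²+60² = 4225 = 65² → right
(28,184,244): 28+184 ≤ 244, not a triangle
(60,92,103): 60²+92² = 12064 > 10609 = 103² → acute
1 of the 5 is acute.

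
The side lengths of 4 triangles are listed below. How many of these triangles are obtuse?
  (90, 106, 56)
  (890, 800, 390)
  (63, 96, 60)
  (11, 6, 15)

(90,106,56): 56²+90² = 11236 = 106² → right
(890,800,390): 390²+800² = 792100 = 890² → right
(63,96,60): 60²+63² = 7569 < 9216 = 96² → obtuse
(11,6,15): 6²+11² = 157 < 225 = 15² → obtuse
2 of the 4 are obtuse.

2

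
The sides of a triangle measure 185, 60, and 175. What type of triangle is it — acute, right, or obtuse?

right

Compare the square of the longest side to the sum of squares of the other two: 60² + 175² = 34225 = 185².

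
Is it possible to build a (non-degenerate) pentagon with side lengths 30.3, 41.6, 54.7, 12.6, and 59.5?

A pentagon exists iff every side is shorter than the sum of the others — equivalently, the longest side is less than the sum of the rest.
Longest side 59.5 < 139.2 (sum of the remaining 4), so yes.

Yes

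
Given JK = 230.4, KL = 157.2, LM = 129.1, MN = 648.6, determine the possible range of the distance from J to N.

131.9 ≤ JN ≤ 1165.3

The maximum is all hops collinear in one direction: 230.4 + 157.2 + 129.1 + 648.6 = 1165.3.
The longest hop is 648.6; the others sum to 516.7. Folding the others back against it leaves at least 648.6 − 516.7 = 131.9.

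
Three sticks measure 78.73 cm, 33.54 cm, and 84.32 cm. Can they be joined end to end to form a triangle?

The longest side is 84.32, and the other two sum to 112.27.
Since 112.27 > 84.32, the triangle inequality holds.

Yes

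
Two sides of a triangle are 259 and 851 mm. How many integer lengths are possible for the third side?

517

The third side lies in the open interval (592, 1110).
Integers from 593 to 1109 inclusive: 1109 − 593 + 1 = 517.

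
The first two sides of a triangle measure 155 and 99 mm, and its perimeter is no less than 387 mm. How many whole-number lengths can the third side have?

121

Triangle inequality: 56 < x < 254. Perimeter ≥ 387 gives x ≥ 387 − 155 − 99 = 133.
So 133 ≤ x < 254; integers 133 through 253: 121 values.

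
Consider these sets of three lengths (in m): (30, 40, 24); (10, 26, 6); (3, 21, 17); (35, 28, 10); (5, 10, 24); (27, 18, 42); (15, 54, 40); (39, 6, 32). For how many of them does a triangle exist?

4

(24,30,40): 24+30 > 40 → valid
(6,10,26): 6+10 ≤ 26 → not valid
(3,17,21): 3+17 ≤ 21 → not valid
(10,28,35): 10+28 > 35 → valid
(5,10,24): 5+10 ≤ 24 → not valid
(18,27,42): 18+27 > 42 → valid
(15,40,54): 15+40 > 54 → valid
(6,32,39): 6+32 ≤ 39 → not valid
4 of the 8 triples form a triangle.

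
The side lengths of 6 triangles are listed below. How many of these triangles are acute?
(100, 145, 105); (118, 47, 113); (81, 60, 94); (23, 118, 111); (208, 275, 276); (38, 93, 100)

(100,145,105): 100²+105² = 21025 = 145² → right
(118,47,113): 47²+113² = 14978 > 13924 = 118² → acute
(81,60,94): 60²+81² = 10161 > 8836 = 94² → acute
(23,118,111): 23²+111² = 12850 < 13924 = 118² → obtuse
(208,275,276): 208²+275² = 118889 > 76176 = 276² → acute
(38,93,100): 38²+93² = 10093 > 10000 = 100² → acute
4 of the 6 are acute.

4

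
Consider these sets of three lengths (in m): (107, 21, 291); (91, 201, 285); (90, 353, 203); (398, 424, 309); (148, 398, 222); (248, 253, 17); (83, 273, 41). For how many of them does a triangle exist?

3

(21,107,291): 21+107 ≤ 291 → not valid
(91,201,285): 91+201 > 285 → valid
(90,203,353): 90+203 ≤ 353 → not valid
(309,398,424): 309+398 > 424 → valid
(148,222,398): 148+222 ≤ 398 → not valid
(17,248,253): 17+248 > 253 → valid
(41,83,273): 41+83 ≤ 273 → not valid
3 of the 7 triples form a triangle.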